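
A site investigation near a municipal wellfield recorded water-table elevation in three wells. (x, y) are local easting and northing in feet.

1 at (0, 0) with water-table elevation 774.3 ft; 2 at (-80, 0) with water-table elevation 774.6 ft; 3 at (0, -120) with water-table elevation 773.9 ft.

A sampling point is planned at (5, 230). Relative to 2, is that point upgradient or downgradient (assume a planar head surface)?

∂h/∂x = (774.6 − 774.3) / (-80 − 0) = -0.003750
∂h/∂y = (773.9 − 774.3) / (-120 − 0) = +0.003333
Head at (5, 230) = 774.3 + (-0.003750)·(5) + (+0.003333)·(230) = 775.05 ft.
That is higher than the 774.6 ft at 2, so the point is upgradient.

upgradient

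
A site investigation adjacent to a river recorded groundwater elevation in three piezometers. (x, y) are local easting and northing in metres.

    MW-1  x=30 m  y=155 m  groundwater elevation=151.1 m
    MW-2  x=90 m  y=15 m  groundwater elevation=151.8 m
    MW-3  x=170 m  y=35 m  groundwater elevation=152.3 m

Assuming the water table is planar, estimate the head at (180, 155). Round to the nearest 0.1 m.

152.1 m

Taking MW-1 as reference: MW-2−MW-1 = (60, -140, +0.7); MW-3−MW-1 = (140, -120, +1.2).
Determinant of the coordinate differences = 60·(-120) − 140·(-140) = 12400.
∂h/∂x = [(+0.7)·(-120) − (+1.2)·(-140)] / 12400 = +0.006774
∂h/∂y = [60·(+1.2) − 140·(+0.7)] / 12400 = -0.002097
h(180, 155) = 151.1 + (+0.006774)·(150) + (-0.002097)·(0) = 151.1 +1.016 -0.000 = 152.116 m.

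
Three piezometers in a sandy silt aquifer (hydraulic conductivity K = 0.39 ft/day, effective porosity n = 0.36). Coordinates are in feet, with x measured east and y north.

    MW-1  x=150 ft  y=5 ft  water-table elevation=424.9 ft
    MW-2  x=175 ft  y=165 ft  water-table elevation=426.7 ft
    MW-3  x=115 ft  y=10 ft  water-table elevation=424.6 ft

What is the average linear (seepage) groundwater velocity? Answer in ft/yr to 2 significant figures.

With h = a·x + b·y + c and MW-1 as origin, the differences give:
  25·a + 160·b = +1.8
  (-35)·a + 5·b = -0.3
Eliminate b (×5 and ×160, subtract): 5725·a = 57.00 → a = ∂h/∂x = +0.009956
Back-substitute: b = ∂h/∂y = +0.009694.
|∇h| = √(0.009956² + 0.009694²) = 0.0139
Seepage velocity v = K·i/n = 0.39 × 0.0139 / 0.36 = 0.01506 ft/day = 5.501 ft/yr.

5.5 ft/yr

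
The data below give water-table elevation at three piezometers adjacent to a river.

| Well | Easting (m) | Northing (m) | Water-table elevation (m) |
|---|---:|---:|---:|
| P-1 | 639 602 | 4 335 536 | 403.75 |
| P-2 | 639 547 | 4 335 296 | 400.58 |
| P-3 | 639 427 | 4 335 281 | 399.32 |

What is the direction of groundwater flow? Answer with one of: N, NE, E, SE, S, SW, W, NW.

Taking P-1 as reference: P-2−P-1 = (-55, -240, -3.17); P-3−P-1 = (-175, -255, -4.43).
Determinant of the coordinate differences = (-55)·(-255) − (-175)·(-240) = -27975.
∂h/∂x = [(-3.17)·(-255) − (-4.43)·(-240)] / -27975 = +0.009110
∂h/∂y = [(-55)·(-4.43) − (-175)·(-3.17)] / -27975 = +0.01112
Flow = −∇h = (-0.009110 east, -0.01112 north), which points southwest.

SW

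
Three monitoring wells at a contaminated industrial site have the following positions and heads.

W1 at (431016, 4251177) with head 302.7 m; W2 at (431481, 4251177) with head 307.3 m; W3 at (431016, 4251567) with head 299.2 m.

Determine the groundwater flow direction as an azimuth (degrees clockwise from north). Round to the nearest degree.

∂h/∂x = (307.3 − 302.7) / (431481 − 431016) = +0.009892
∂h/∂y = (299.2 − 302.7) / (4251567 − 4251177) = -0.008974
Flow direction (−∇h) has components (-0.009892 E, +0.008974 N).
Azimuth = atan2(E, N) = atan2(-0.009892, +0.008974) = 312.2° ≈ 312°.

312°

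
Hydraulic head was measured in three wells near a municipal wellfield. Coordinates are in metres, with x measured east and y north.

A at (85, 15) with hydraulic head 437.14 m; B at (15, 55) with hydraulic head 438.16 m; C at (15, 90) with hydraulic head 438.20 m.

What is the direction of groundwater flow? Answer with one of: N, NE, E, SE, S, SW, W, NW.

Taking A as reference: B−A = (-70, 40, +1.02); C−A = (-70, 75, +1.06).
Solve a·Δx + b·Δy = Δh: det = (-70)·75 − (-70)·40 = -2450.
∂h/∂x = [(+1.02)·75 − (+1.06)·40] / -2450 = -0.01392
∂h/∂y = [(-70)·(+1.06) − (-70)·(+1.02)] / -2450 = +0.001143
Flow = −∇h = (+0.01392 east, -0.001143 north), which points east.

E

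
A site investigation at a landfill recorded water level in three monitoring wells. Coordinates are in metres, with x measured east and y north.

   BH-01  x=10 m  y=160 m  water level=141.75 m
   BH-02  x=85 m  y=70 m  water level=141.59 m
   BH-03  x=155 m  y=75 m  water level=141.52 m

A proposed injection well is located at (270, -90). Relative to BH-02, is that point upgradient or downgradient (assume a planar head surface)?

Taking BH-01 as reference: BH-02−BH-01 = (75, -90, -0.16); BH-03−BH-01 = (145, -85, -0.23).
Determinant of the coordinate differences = 75·(-85) − 145·(-90) = 6675.
∂h/∂x = [(-0.16)·(-85) − (-0.23)·(-90)] / 6675 = -0.001064
∂h/∂y = [75·(-0.23) − 145·(-0.16)] / 6675 = +0.0008914
Head at (270, -90) = 141.75 + (-0.001064)·(260) + (+0.0008914)·(-250) = 141.25 m.
That is lower than the 141.59 m at BH-02, so the point is downgradient.

downgradient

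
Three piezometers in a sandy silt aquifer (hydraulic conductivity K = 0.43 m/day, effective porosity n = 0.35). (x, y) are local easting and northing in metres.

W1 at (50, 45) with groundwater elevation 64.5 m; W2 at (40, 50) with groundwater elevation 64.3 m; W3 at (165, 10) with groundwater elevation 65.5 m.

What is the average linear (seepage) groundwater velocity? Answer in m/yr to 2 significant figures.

26 m/yr

Differences from W1: to W2 (Δx, Δy, Δh) = (-10, 5, -0.2); to W3 = (115, -35, +1.0).
Determinant of the coordinate differences = (-10)·(-35) − 115·5 = -225.
∂h/∂x = [(-0.2)·(-35) − (+1.0)·5] / -225 = -0.008889
∂h/∂y = [(-10)·(+1.0) − 115·(-0.2)] / -225 = -0.05778
|∇h| = √(-0.008889² + -0.05778²) = 0.05846
Seepage velocity v = K·i/n = 0.43 × 0.05846 / 0.35 = 0.07182 m/day = 26.23 m/yr.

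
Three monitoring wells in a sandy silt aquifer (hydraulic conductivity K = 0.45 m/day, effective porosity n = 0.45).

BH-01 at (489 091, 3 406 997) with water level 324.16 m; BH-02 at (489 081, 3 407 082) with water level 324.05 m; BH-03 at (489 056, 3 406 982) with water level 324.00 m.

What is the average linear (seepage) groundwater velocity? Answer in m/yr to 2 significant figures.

Taking BH-01 as reference: BH-02−BH-01 = (-10, 85, -0.11); BH-03−BH-01 = (-35, -15, -0.16).
Determinant of the coordinate differences = (-10)·(-15) − (-35)·85 = 3125.
∂h/∂x = [(-0.11)·(-15) − (-0.16)·85] / 3125 = +0.004880
∂h/∂y = [(-10)·(-0.16) − (-35)·(-0.11)] / 3125 = -0.0007200
|∇h| = √(0.004880² + -0.0007200²) = 0.004933
Seepage velocity v = K·i/n = 0.45 × 0.004933 / 0.45 = 0.004933 m/day = 1.802 m/yr.

1.8 m/yr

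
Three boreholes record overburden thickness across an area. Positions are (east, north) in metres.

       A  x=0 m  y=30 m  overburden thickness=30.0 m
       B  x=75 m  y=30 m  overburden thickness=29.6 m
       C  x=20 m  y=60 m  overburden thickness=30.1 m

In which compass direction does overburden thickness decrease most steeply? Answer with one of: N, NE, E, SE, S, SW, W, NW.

SE

Taking A as reference: B−A = (75, 0, -0.4); C−A = (20, 30, +0.1).
Solve a·Δx + b·Δy = Δd: det = 75·30 − 20·0 = 2250.
∂d/∂x = [(-0.4)·30 − (+0.1)·0] / 2250 = -0.005333
∂d/∂y = [75·(+0.1) − 20·(-0.4)] / 2250 = +0.006889
Steepest decrease is along −∇f = (+0.005333 E, -0.006889 N) → southeast.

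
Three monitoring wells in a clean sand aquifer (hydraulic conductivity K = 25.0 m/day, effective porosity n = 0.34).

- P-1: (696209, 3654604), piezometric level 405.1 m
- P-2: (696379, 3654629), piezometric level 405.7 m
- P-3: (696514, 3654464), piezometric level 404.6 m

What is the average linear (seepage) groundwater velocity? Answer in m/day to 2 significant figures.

0.65 m/day

Differences from P-1: to P-2 (Δx, Δy, Δh) = (170, 25, +0.6); to P-3 = (305, -140, -0.5).
Solve a·Δx + b·Δy = Δh: det = 170·(-140) − 305·25 = -31425.
∂h/∂x = [(+0.6)·(-140) − (-0.5)·25] / -31425 = +0.002275
∂h/∂y = [170·(-0.5) − 305·(+0.6)] / -31425 = +0.008528
|∇h| = √(0.002275² + 0.008528²) = 0.008826
Seepage velocity v = K·i/n = 25.0 × 0.008826 / 0.34 = 0.649 m/day.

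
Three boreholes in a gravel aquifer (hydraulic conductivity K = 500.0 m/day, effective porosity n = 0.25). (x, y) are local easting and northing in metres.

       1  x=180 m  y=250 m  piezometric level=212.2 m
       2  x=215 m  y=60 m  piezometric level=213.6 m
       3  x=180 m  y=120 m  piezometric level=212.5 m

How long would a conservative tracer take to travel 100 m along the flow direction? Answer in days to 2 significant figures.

1.8 days

With h = a·x + b·y + c and 1 as origin, the differences give:
  35·a + (-190)·b = +1.4
  0·a + (-130)·b = +0.3
Eliminate b (×(-130) and ×(-190), subtract): -4550·a = -125.00 → a = ∂h/∂x = +0.02747
Back-substitute: b = ∂h/∂y = -0.002308.
|∇h| = √(0.02747² + -0.002308²) = 0.02757
Seepage velocity v = K·i/n = 500.0 × 0.02757 / 0.25 = 55.14 m/day.
t = 100 / 55.14 = 1.814 days.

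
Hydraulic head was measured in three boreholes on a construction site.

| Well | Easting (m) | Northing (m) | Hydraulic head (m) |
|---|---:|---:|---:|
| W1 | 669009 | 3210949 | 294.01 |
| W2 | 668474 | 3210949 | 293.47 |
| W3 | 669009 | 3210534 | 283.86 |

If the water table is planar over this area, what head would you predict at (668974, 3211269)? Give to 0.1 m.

∂h/∂x = (293.47 − 294.01) / (668474 − 669009) = +0.001009
∂h/∂y = (283.86 − 294.01) / (3210534 − 3210949) = +0.02446
h(668974, 3211269) = 294.01 + (+0.001009)·(-35) + (+0.02446)·(320) = 294.01 -0.035 +7.827 = 301.801 m.

301.8 m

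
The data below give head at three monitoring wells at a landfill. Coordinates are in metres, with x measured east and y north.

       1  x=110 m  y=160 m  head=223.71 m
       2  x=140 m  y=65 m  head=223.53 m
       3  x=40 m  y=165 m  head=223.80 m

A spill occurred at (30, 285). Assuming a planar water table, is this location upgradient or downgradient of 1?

upgradient

With h = a·x + b·y + c and 1 as origin, the differences give:
  30·a + (-95)·b = -0.18
  (-70)·a + 5·b = +0.09
Eliminate b (×5 and ×(-95), subtract): -6500·a = 7.650 → a = ∂h/∂x = -0.001177
Back-substitute: b = ∂h/∂y = +0.001523.
Head at (30, 285) = 223.71 + (-0.001177)·(-80) + (+0.001523)·(125) = 223.99 m.
That is higher than the 223.71 m at 1, so the point is upgradient.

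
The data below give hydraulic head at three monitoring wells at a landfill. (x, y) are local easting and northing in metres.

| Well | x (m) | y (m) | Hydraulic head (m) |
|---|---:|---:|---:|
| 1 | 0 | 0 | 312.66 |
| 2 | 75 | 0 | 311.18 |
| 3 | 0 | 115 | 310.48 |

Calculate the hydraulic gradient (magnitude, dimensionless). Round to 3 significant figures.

∂h/∂x = (311.18 − 312.66) / (75 − 0) = -0.01973
∂h/∂y = (310.48 − 312.66) / (115 − 0) = -0.01896
|∇h| = √(-0.01973² + -0.01896²) = 0.02736

0.0274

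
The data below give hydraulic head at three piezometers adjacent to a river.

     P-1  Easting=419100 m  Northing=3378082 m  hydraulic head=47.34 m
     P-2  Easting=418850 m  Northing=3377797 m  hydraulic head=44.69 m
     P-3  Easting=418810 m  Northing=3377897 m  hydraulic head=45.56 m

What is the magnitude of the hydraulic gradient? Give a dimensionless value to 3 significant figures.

Three-point gradient (reference P-1): Δ to P-2 = (-250, -285, -2.65), Δ to P-3 = (-290, -185, -1.78).
∂h/∂x = +0.0004684, ∂h/∂y = +0.008887 (det = -36400).
|∇h| = √(0.0004684² + 0.008887²) = 0.008899

0.00890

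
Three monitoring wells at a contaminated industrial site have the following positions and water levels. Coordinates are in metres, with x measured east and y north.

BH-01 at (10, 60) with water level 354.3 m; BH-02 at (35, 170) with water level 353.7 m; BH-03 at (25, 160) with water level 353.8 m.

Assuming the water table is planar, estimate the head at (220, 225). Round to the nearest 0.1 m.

Differences from BH-01: to BH-02 (Δx, Δy, Δh) = (25, 110, -0.6); to BH-03 = (15, 100, -0.5).
Solve a·Δx + b·Δy = Δh: det = 25·100 − 15·110 = 850.
∂h/∂x = [(-0.6)·100 − (-0.5)·110] / 850 = -0.005882
∂h/∂y = [25·(-0.5) − 15·(-0.6)] / 850 = -0.004118
h(220, 225) = 354.3 + (-0.005882)·(210) + (-0.004118)·(165) = 354.3 -1.235 -0.679 = 352.385 m.

352.4 m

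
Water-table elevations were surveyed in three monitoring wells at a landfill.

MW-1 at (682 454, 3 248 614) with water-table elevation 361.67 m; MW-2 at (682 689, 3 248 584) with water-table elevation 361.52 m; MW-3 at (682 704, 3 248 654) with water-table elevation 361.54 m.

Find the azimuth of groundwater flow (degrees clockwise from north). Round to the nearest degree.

125°

With h = a·x + b·y + c and MW-1 as origin, the differences give:
  235·a + (-30)·b = -0.15
  250·a + 40·b = -0.13
Eliminate b (×40 and ×(-30), subtract): 16900·a = -9.900 → a = ∂h/∂x = -0.0005858
Back-substitute: b = ∂h/∂y = +0.0004112.
Flow direction (−∇h) has components (+0.0005858 E, -0.0004112 N).
Azimuth = atan2(E, N) = atan2(+0.0005858, -0.0004112) = 125.1° ≈ 125°.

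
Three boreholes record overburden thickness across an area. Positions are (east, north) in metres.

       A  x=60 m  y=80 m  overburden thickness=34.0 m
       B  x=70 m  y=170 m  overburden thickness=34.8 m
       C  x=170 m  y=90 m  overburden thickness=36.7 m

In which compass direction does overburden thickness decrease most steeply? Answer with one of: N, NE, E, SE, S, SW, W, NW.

W

Taking A as reference: B−A = (10, 90, +0.8); C−A = (110, 10, +2.7).
Determinant of the coordinate differences = 10·10 − 110·90 = -9800.
∂d/∂x = [(+0.8)·10 − (+2.7)·90] / -9800 = +0.02398
∂d/∂y = [10·(+2.7) − 110·(+0.8)] / -9800 = +0.006224
Steepest decrease is along −∇f = (-0.02398 E, -0.006224 N) → west.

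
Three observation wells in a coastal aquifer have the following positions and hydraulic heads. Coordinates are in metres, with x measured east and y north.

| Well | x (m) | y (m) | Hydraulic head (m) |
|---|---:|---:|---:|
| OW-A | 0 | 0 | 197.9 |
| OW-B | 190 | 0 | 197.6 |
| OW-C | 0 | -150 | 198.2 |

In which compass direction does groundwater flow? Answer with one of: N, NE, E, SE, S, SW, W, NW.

NE

∂h/∂x = (197.6 − 197.9) / (190 − 0) = -0.001579
∂h/∂y = (198.2 − 197.9) / (-150 − 0) = -0.002000
Flow = −∇h = (+0.001579 east, +0.002000 north), which points northeast.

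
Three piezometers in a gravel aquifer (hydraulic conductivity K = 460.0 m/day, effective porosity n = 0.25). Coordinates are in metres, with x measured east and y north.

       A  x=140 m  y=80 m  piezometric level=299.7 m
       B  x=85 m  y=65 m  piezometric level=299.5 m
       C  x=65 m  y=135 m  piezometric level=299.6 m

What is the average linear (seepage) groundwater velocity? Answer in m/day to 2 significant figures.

With h = a·x + b·y + c and A as origin, the differences give:
  (-55)·a + (-15)·b = -0.2
  (-75)·a + 55·b = -0.1
Eliminate b (×55 and ×(-15), subtract): -4150·a = -12.50 → a = ∂h/∂x = +0.003012
Back-substitute: b = ∂h/∂y = +0.002289.
|∇h| = √(0.003012² + 0.002289²) = 0.003783
Seepage velocity v = K·i/n = 460.0 × 0.003783 / 0.25 = 6.961 m/day.

7.0 m/day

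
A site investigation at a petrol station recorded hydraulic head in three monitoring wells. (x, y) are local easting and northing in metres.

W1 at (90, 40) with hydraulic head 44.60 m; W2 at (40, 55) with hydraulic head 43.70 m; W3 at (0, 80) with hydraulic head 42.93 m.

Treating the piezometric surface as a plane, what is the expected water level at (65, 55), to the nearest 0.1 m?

44.1 m

Three-point gradient (reference W1): Δ to W2 = (-50, 15, -0.90), Δ to W3 = (-90, 40, -1.67).
∂h/∂x = +0.01685, ∂h/∂y = -0.003846 (det = -650).
h(65, 55) = 44.60 + (+0.01685)·(-25) + (-0.003846)·(15) = 44.60 -0.421 -0.058 = 44.121 m.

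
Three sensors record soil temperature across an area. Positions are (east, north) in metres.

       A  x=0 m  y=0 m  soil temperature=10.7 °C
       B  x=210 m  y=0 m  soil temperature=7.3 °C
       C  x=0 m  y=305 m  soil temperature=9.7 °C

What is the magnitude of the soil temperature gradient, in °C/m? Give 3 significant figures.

∂T/∂x = (7.3 − 10.7) / (210 − 0) = -0.01619
∂T/∂y = (9.7 − 10.7) / (305 − 0) = -0.003279
|∇f| = √(-0.01619² + -0.003279²) = 0.01652 °C/m

0.0165 °C/m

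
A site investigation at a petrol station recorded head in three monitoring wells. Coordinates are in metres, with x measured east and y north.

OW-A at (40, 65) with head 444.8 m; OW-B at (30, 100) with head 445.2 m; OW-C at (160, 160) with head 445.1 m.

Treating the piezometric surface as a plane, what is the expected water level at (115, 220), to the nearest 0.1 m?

445.9 m

Differences from OW-A: to OW-B (Δx, Δy, Δh) = (-10, 35, +0.4); to OW-C = (120, 95, +0.3).
Determinant of the coordinate differences = (-10)·95 − 120·35 = -5150.
∂h/∂x = [(+0.4)·95 − (+0.3)·35] / -5150 = -0.005340
∂h/∂y = [(-10)·(+0.3) − 120·(+0.4)] / -5150 = +0.009903
h(115, 220) = 444.8 + (-0.005340)·(75) + (+0.009903)·(155) = 444.8 -0.400 +1.535 = 445.934 m.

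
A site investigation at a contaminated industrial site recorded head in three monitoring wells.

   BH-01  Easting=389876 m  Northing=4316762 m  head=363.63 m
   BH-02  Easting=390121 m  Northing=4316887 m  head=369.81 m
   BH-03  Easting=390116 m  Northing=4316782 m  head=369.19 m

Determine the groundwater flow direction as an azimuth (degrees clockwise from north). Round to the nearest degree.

With h = a·x + b·y + c and BH-01 as origin, the differences give:
  245·a + 125·b = +6.18
  240·a + 20·b = +5.56
Eliminate b (×20 and ×125, subtract): -25100·a = -571.400 → a = ∂h/∂x = +0.02276
Back-substitute: b = ∂h/∂y = +0.004821.
Flow direction (−∇h) has components (-0.02276 E, -0.004821 N).
Azimuth = atan2(E, N) = atan2(-0.02276, -0.004821) = 258.0° ≈ 258°.

258°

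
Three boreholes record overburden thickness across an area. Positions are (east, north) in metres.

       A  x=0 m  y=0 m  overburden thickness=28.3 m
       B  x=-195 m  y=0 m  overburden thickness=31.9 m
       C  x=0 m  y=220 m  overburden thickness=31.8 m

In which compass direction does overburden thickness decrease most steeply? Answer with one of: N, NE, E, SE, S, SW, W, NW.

SE

∂d/∂x = (31.9 − 28.3) / (-195 − 0) = -0.01846
∂d/∂y = (31.8 − 28.3) / (220 − 0) = +0.01591
Steepest decrease is along −∇f = (+0.01846 E, -0.01591 N) → southeast.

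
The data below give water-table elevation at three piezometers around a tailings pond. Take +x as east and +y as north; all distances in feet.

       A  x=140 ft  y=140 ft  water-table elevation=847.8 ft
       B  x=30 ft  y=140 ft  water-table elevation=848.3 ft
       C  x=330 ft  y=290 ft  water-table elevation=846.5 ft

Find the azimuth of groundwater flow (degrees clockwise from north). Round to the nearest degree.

057°

Three-point gradient (reference A): Δ to B = (-110, 0, +0.5), Δ to C = (190, 150, -1.3).
∂h/∂x = -0.004545, ∂h/∂y = -0.002909 (det = -16500).
Flow direction (−∇h) has components (+0.004545 E, +0.002909 N).
Azimuth = atan2(E, N) = atan2(+0.004545, +0.002909) = 57.4° ≈ 057°.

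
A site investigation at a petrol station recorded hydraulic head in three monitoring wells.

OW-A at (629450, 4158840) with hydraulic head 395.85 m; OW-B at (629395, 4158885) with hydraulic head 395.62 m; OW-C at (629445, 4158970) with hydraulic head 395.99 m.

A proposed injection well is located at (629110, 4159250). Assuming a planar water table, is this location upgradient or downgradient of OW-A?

downgradient

With h = a·x + b·y + c and OW-A as origin, the differences give:
  (-55)·a + 45·b = -0.23
  (-5)·a + 130·b = +0.14
Eliminate b (×130 and ×45, subtract): -6925·a = -36.200 → a = ∂h/∂x = +0.005227
Back-substitute: b = ∂h/∂y = +0.001278.
Head at (629110, 4159250) = 395.85 + (+0.005227)·(-340) + (+0.001278)·(410) = 394.60 m.
That is lower than the 395.85 m at OW-A, so the point is downgradient.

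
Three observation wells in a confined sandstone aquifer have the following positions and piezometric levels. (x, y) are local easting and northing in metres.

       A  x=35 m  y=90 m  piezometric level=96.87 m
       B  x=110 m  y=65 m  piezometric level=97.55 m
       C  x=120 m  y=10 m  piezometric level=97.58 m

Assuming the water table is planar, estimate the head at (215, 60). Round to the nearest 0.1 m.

98.5 m

Differences from A: to B (Δx, Δy, Δh) = (75, -25, +0.68); to C = (85, -80, +0.71).
Determinant of the coordinate differences = 75·(-80) − 85·(-25) = -3875.
∂h/∂x = [(+0.68)·(-80) − (+0.71)·(-25)] / -3875 = +0.009458
∂h/∂y = [75·(+0.71) − 85·(+0.68)] / -3875 = +0.001174
h(215, 60) = 96.87 + (+0.009458)·(180) + (+0.001174)·(-30) = 96.87 +1.702 -0.035 = 98.537 m.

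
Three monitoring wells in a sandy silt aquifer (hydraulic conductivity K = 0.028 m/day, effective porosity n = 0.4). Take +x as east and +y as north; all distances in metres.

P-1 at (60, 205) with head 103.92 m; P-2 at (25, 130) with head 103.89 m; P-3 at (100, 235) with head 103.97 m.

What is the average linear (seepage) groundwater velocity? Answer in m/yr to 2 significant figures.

0.038 m/yr

Three-point gradient (reference P-1): Δ to P-2 = (-35, -75, -0.03), Δ to P-3 = (40, 30, +0.05).
∂h/∂x = +0.001462, ∂h/∂y = -0.0002821 (det = 1950).
|∇h| = √(0.001462² + -0.0002821²) = 0.001489
Seepage velocity v = K·i/n = 0.028 × 0.001489 / 0.4 = 0.0001042 m/day = 0.03806 m/yr.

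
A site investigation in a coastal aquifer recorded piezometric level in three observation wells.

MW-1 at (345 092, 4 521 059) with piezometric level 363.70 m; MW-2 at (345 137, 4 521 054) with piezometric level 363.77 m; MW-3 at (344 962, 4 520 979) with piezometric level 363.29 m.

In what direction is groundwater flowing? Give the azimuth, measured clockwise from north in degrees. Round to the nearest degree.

219°

With h = a·x + b·y + c and MW-1 as origin, the differences give:
  45·a + (-5)·b = +0.07
  (-130)·a + (-80)·b = -0.41
Eliminate b (×(-80) and ×(-5), subtract): -4250·a = -7.650 → a = ∂h/∂x = +0.001800
Back-substitute: b = ∂h/∂y = +0.002200.
Flow direction (−∇h) has components (-0.001800 E, -0.002200 N).
Azimuth = atan2(E, N) = atan2(-0.001800, -0.002200) = 219.3° ≈ 219°.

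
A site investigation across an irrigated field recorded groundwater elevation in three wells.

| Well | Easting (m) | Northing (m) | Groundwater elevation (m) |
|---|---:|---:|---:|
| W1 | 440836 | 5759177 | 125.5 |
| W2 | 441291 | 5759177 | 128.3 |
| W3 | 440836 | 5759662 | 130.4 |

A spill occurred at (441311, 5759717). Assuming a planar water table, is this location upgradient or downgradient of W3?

upgradient

∂h/∂x = (128.3 − 125.5) / (441291 − 440836) = +0.006154
∂h/∂y = (130.4 − 125.5) / (5759662 − 5759177) = +0.01010
Head at (441311, 5759717) = 125.5 + (+0.006154)·(475) + (+0.01010)·(540) = 133.88 m.
That is higher than the 130.4 m at W3, so the point is upgradient.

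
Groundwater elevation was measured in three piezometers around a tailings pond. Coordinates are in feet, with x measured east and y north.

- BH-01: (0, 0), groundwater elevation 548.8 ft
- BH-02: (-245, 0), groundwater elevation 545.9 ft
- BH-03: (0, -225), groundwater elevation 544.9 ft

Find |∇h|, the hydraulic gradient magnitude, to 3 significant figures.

0.0210

∂h/∂x = (545.9 − 548.8) / (-245 − 0) = +0.01184
∂h/∂y = (544.9 − 548.8) / (-225 − 0) = +0.01733
|∇h| = √(0.01184² + 0.01733²) = 0.02099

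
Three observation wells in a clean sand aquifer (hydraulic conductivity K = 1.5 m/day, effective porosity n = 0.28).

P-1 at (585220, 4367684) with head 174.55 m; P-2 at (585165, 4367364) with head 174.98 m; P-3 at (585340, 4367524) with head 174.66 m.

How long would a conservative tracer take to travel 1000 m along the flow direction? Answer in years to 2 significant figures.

360 years

With h = a·x + b·y + c and P-1 as origin, the differences give:
  (-55)·a + (-320)·b = +0.43
  120·a + (-160)·b = +0.11
Eliminate b (×(-160) and ×(-320), subtract): 47200·a = -33.600 → a = ∂h/∂x = -0.0007119
Back-substitute: b = ∂h/∂y = -0.001221.
|∇h| = √(-0.0007119² + -0.001221²) = 0.001413
Seepage velocity v = K·i/n = 1.5 × 0.001413 / 0.28 = 0.00757 m/day.
t = 1000 / 0.00757 = 1.321e+05 days = 362 years.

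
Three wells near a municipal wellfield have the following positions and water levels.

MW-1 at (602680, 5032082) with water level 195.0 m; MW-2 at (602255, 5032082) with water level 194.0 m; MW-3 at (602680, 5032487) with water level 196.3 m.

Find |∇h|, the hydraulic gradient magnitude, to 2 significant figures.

∂h/∂x = (194.0 − 195.0) / (602255 − 602680) = +0.002353
∂h/∂y = (196.3 − 195.0) / (5032487 − 5032082) = +0.003210
|∇h| = √(0.002353² + 0.003210²) = 0.00398

0.0040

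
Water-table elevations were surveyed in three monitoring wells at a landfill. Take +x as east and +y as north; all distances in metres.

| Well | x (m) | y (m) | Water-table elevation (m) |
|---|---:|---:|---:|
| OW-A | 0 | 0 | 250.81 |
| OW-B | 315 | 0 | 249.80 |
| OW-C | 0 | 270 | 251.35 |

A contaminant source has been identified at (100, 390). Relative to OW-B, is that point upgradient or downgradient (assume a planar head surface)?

∂h/∂x = (249.80 − 250.81) / (315 − 0) = -0.003206
∂h/∂y = (251.35 − 250.81) / (270 − 0) = +0.002000
Head at (100, 390) = 250.81 + (-0.003206)·(100) + (+0.002000)·(390) = 251.27 m.
That is higher than the 249.80 m at OW-B, so the point is upgradient.

upgradient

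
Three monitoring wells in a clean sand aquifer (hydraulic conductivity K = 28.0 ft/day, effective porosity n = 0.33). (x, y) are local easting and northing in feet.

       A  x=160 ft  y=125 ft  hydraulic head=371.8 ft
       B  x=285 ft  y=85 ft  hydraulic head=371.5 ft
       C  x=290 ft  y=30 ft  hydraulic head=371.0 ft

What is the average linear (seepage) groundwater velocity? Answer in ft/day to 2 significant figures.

Three-point gradient (reference A): Δ to B = (125, -40, -0.3), Δ to C = (130, -95, -0.8).
∂h/∂x = +0.0005243, ∂h/∂y = +0.009139 (det = -6675).
|∇h| = √(0.0005243² + 0.009139²) = 0.009154
Seepage velocity v = K·i/n = 28.0 × 0.009154 / 0.33 = 0.7767 ft/day.

0.78 ft/day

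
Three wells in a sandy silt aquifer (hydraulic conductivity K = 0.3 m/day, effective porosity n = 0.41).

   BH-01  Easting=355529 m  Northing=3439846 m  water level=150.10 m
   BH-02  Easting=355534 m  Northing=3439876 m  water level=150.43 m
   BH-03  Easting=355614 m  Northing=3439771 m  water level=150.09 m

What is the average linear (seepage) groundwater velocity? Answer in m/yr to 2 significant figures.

Taking BH-01 as reference: BH-02−BH-01 = (5, 30, +0.33); BH-03−BH-01 = (85, -75, -0.01).
Determinant of the coordinate differences = 5·(-75) − 85·30 = -2925.
∂h/∂x = [(+0.33)·(-75) − (-0.01)·30] / -2925 = +0.008359
∂h/∂y = [5·(-0.01) − 85·(+0.33)] / -2925 = +0.009607
|∇h| = √(0.008359² + 0.009607²) = 0.01273
Seepage velocity v = K·i/n = 0.3 × 0.01273 / 0.41 = 0.009315 m/day = 3.402 m/yr.

3.4 m/yr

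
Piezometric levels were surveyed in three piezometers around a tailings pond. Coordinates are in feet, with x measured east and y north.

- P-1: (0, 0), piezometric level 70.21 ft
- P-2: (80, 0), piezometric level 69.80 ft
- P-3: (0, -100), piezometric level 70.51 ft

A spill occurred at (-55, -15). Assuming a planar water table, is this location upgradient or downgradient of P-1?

upgradient

∂h/∂x = (69.80 − 70.21) / (80 − 0) = -0.005125
∂h/∂y = (70.51 − 70.21) / (-100 − 0) = -0.003000
Head at (-55, -15) = 70.21 + (-0.005125)·(-55) + (-0.003000)·(-15) = 70.54 ft.
That is higher than the 70.21 ft at P-1, so the point is upgradient.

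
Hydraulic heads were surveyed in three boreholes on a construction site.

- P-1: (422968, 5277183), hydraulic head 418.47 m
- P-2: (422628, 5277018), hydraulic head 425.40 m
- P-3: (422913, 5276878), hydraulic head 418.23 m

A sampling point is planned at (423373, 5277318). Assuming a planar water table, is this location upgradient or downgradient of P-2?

Differences from P-1: to P-2 (Δx, Δy, Δh) = (-340, -165, +6.93); to P-3 = (-55, -305, -0.24).
Determinant of the coordinate differences = (-340)·(-305) − (-55)·(-165) = 94625.
∂h/∂x = [(+6.93)·(-305) − (-0.24)·(-165)] / 94625 = -0.02276
∂h/∂y = [(-340)·(-0.24) − (-55)·(+6.93)] / 94625 = +0.004890
Head at (423373, 5277318) = 418.47 + (-0.02276)·(405) + (+0.004890)·(135) = 409.91 m.
That is lower than the 425.40 m at P-2, so the point is downgradient.

downgradient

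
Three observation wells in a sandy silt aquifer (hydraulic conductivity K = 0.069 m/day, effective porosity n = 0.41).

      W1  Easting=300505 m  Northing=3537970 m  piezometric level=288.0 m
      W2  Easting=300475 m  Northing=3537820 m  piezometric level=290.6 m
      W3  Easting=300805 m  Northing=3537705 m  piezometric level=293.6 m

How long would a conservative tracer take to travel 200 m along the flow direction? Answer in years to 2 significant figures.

180 years

Three-point gradient (reference W1): Δ to W2 = (-30, -150, +2.6), Δ to W3 = (300, -265, +5.6).
∂h/∂x = +0.002852, ∂h/∂y = -0.01790 (det = 52950).
|∇h| = √(0.002852² + -0.01790²) = 0.01813
Seepage velocity v = K·i/n = 0.069 × 0.01813 / 0.41 = 0.003051 m/day.
t = 200 / 0.003051 = 6.555e+04 days = 179 years.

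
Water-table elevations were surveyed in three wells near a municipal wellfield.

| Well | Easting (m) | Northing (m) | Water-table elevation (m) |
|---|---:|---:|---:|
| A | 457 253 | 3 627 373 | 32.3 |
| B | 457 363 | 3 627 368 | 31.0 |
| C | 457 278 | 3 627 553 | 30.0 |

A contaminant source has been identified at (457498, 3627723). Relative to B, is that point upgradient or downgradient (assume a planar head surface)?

downgradient

Differences from A: to B (Δx, Δy, Δh) = (110, -5, -1.3); to C = (25, 180, -2.3).
Determinant of the coordinate differences = 110·180 − 25·(-5) = 19925.
∂h/∂x = [(-1.3)·180 − (-2.3)·(-5)] / 19925 = -0.01232
∂h/∂y = [110·(-2.3) − 25·(-1.3)] / 19925 = -0.01107
Head at (457498, 3627723) = 32.3 + (-0.01232)·(245) + (-0.01107)·(350) = 25.41 m.
That is lower than the 31.0 m at B, so the point is downgradient.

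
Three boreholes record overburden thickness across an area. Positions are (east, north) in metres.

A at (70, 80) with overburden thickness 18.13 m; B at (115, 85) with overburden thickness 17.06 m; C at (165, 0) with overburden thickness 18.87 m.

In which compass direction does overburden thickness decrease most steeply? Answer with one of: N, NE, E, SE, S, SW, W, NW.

With d = a·x + b·y + c and A as origin, the differences give:
  45·a + 5·b = -1.07
  95·a + (-80)·b = +0.74
Eliminate b (×(-80) and ×5, subtract): -4075·a = 81.900 → a = ∂d/∂x = -0.02010
Back-substitute: b = ∂d/∂y = -0.03312.
Steepest decrease is along −∇f = (+0.02010 E, +0.03312 N) → northeast.

NE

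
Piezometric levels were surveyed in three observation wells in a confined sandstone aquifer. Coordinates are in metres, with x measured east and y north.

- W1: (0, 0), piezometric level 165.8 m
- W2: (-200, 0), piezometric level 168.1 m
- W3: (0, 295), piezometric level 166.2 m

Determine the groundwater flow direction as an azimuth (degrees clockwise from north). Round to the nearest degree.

∂h/∂x = (168.1 − 165.8) / (-200 − 0) = -0.01150
∂h/∂y = (166.2 − 165.8) / (295 − 0) = +0.001356
Flow direction (−∇h) has components (+0.01150 E, -0.001356 N).
Azimuth = atan2(E, N) = atan2(+0.01150, -0.001356) = 96.7° ≈ 097°.

097°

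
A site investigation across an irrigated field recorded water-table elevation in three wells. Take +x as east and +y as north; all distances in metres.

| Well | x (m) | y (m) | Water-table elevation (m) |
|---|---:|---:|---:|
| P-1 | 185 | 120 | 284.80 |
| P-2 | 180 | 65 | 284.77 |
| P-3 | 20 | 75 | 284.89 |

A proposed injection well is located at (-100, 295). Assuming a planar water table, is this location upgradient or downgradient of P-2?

upgradient

Taking P-1 as reference: P-2−P-1 = (-5, -55, -0.03); P-3−P-1 = (-165, -45, +0.09).
Determinant of the coordinate differences = (-5)·(-45) − (-165)·(-55) = -8850.
∂h/∂x = [(-0.03)·(-45) − (+0.09)·(-55)] / -8850 = -0.0007119
∂h/∂y = [(-5)·(+0.09) − (-165)·(-0.03)] / -8850 = +0.0006102
Head at (-100, 295) = 284.80 + (-0.0007119)·(-285) + (+0.0006102)·(175) = 285.11 m.
That is higher than the 284.77 m at P-2, so the point is upgradient.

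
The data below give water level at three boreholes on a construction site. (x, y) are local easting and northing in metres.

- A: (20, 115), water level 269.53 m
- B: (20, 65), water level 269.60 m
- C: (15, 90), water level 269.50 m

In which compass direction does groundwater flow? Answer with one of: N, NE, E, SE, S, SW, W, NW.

Differences from A: to B (Δx, Δy, Δh) = (0, -50, +0.07); to C = (-5, -25, -0.03).
Solve a·Δx + b·Δy = Δh: det = 0·(-25) − (-5)·(-50) = -250.
∂h/∂x = [(+0.07)·(-25) − (-0.03)·(-50)] / -250 = +0.01300
∂h/∂y = [0·(-0.03) − (-5)·(+0.07)] / -250 = -0.001400
Flow = −∇h = (-0.01300 east, +0.001400 north), which points west.

W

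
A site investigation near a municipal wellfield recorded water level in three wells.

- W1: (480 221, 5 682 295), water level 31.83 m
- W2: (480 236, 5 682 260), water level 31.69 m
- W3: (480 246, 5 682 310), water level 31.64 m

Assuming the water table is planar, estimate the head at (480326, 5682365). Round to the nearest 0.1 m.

31.0 m

With h = a·x + b·y + c and W1 as origin, the differences give:
  15·a + (-35)·b = -0.14
  25·a + 15·b = -0.19
Eliminate b (×15 and ×(-35), subtract): 1100·a = -8.750 → a = ∂h/∂x = -0.007955
Back-substitute: b = ∂h/∂y = +0.0005909.
h(480326, 5682365) = 31.83 + (-0.007955)·(105) + (+0.0005909)·(70) = 31.83 -0.835 +0.041 = 31.036 m.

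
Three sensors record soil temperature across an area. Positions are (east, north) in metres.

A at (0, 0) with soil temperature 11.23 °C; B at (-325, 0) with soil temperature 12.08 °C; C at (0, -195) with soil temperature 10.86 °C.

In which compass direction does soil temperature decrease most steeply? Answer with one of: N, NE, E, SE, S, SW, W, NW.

∂T/∂x = (12.08 − 11.23) / (-325 − 0) = -0.002615
∂T/∂y = (10.86 − 11.23) / (-195 − 0) = +0.001897
Steepest decrease is along −∇f = (+0.002615 E, -0.001897 N) → southeast.

SE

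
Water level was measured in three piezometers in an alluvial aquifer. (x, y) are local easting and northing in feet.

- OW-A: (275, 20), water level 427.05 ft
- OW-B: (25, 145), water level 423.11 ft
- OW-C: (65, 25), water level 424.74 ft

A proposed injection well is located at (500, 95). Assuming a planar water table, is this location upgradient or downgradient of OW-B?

upgradient

Differences from OW-A: to OW-B (Δx, Δy, Δh) = (-250, 125, -3.94); to OW-C = (-210, 5, -2.31).
Solve a·Δx + b·Δy = Δh: det = (-250)·5 − (-210)·125 = 25000.
∂h/∂x = [(-3.94)·5 − (-2.31)·125] / 25000 = +0.01076
∂h/∂y = [(-250)·(-2.31) − (-210)·(-3.94)] / 25000 = -0.009996
Head at (500, 95) = 427.05 + (+0.01076)·(225) + (-0.009996)·(75) = 428.72 ft.
That is higher than the 423.11 ft at OW-B, so the point is upgradient.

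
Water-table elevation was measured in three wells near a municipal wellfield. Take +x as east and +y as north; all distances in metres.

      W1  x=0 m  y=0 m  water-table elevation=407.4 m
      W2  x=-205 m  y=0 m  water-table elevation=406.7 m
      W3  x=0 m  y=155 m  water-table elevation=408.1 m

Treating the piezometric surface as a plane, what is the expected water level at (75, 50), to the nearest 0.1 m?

∂h/∂x = (406.7 − 407.4) / (-205 − 0) = +0.003415
∂h/∂y = (408.1 − 407.4) / (155 − 0) = +0.004516
h(75, 50) = 407.4 + (+0.003415)·(75) + (+0.004516)·(50) = 407.4 +0.256 +0.226 = 407.882 m.

407.9 m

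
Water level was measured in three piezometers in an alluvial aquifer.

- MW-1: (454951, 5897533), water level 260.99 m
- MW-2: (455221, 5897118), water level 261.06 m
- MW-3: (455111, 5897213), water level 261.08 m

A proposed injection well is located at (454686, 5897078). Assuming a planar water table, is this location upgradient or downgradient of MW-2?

Taking MW-1 as reference: MW-2−MW-1 = (270, -415, +0.07); MW-3−MW-1 = (160, -320, +0.09).
Solve a·Δx + b·Δy = Δh: det = 270·(-320) − 160·(-415) = -20000.
∂h/∂x = [(+0.07)·(-320) − (+0.09)·(-415)] / -20000 = -0.0007475
∂h/∂y = [270·(+0.09) − 160·(+0.07)] / -20000 = -0.0006550
Head at (454686, 5897078) = 260.99 + (-0.0007475)·(-265) + (-0.0006550)·(-455) = 261.49 m.
That is higher than the 261.06 m at MW-2, so the point is upgradient.

upgradient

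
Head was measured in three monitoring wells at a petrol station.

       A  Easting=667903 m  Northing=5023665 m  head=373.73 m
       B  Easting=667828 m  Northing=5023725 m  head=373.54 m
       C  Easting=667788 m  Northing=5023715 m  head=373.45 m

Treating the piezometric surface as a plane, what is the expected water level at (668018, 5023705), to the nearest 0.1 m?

Three-point gradient (reference A): Δ to B = (-75, 60, -0.19), Δ to C = (-115, 50, -0.28).
∂h/∂x = +0.002317, ∂h/∂y = -0.0002698 (det = 3150).
h(668018, 5023705) = 373.73 + (+0.002317)·(115) + (-0.0002698)·(40) = 373.73 +0.267 -0.011 = 373.986 m.

374.0 m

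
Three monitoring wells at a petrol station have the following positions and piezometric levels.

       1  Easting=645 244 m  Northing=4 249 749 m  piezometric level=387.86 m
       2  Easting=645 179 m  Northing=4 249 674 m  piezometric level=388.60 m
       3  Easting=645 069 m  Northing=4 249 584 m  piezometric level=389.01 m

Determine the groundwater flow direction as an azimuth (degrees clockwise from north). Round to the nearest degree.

327°

Differences from 1: to 2 (Δx, Δy, Δh) = (-65, -75, +0.74); to 3 = (-175, -165, +1.15).
Solve a·Δx + b·Δy = Δh: det = (-65)·(-165) − (-175)·(-75) = -2400.
∂h/∂x = [(+0.74)·(-165) − (+1.15)·(-75)] / -2400 = +0.01494
∂h/∂y = [(-65)·(+1.15) − (-175)·(+0.74)] / -2400 = -0.02281
Flow direction (−∇h) has components (-0.01494 E, +0.02281 N).
Azimuth = atan2(E, N) = atan2(-0.01494, +0.02281) = 326.8° ≈ 327°.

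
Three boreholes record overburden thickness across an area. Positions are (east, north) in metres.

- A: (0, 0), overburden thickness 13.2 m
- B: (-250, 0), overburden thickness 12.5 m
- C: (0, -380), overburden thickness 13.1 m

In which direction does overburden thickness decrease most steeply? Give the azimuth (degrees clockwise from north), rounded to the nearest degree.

265°

∂d/∂x = (12.5 − 13.2) / (-250 − 0) = +0.002800
∂d/∂y = (13.1 − 13.2) / (-380 − 0) = +0.0002632
Steepest decrease is along −∇f: components (-0.002800 E, -0.0002632 N).
Azimuth = atan2(-0.002800, -0.0002632) = 264.6° ≈ 265°.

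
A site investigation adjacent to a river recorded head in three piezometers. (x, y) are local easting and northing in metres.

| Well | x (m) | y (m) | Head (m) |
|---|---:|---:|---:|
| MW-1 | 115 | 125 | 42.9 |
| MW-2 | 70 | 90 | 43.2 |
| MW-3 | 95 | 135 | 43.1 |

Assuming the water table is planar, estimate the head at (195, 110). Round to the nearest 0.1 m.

Three-point gradient (reference MW-1): Δ to MW-2 = (-45, -35, +0.3), Δ to MW-3 = (-20, 10, +0.2).
∂h/∂x = -0.008696, ∂h/∂y = +0.002609 (det = -1150).
h(195, 110) = 42.9 + (-0.008696)·(80) + (+0.002609)·(-15) = 42.9 -0.696 -0.039 = 42.165 m.

42.2 m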